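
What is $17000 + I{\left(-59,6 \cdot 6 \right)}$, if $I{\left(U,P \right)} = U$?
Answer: $16941$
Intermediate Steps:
$17000 + I{\left(-59,6 \cdot 6 \right)} = 17000 - 59 = 16941$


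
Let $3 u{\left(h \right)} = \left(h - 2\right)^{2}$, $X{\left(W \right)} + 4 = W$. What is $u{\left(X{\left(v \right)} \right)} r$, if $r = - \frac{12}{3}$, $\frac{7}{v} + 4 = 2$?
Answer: $- \frac{361}{3} \approx -120.33$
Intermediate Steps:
$v = - \frac{7}{2}$ ($v = \frac{7}{-4 + 2} = \frac{7}{-2} = 7 \left(- \frac{1}{2}\right) = - \frac{7}{2} \approx -3.5$)
$X{\left(W \right)} = -4 + W$
$u{\left(h \right)} = \frac{\left(-2 + h\right)^{2}}{3}$ ($u{\left(h \right)} = \frac{\left(h - 2\right)^{2}}{3} = \frac{\left(-2 + h\right)^{2}}{3}$)
$r = -4$ ($r = \left(-12\right) \frac{1}{3} = -4$)
$u{\left(X{\left(v \right)} \right)} r = \frac{\left(-2 - \frac{15}{2}\right)^{2}}{3} \left(-4\right) = \frac{\left(- \frac{19}{2}\right)^{2}}{3} \left(-4\right) = \frac{1}{3} \cdot \frac{361}{4} \left(-4\right) = \frac{361}{12} \left(-4\right) = - \frac{361}{3}$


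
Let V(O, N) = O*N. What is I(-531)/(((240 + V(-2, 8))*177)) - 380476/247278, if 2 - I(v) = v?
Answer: -2492218879/1634013024 ≈ -1.5252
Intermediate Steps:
I(v) = 2 - v
V(O, N) = N*O
I(-531)/(((240 + V(-2, 8))*177)) - 380476/247278 = (2 - 1*(-531))/(((240 + 8*(-2))*177)) - 380476/247278 = (2 + 531)/(((240 - 16)*177)) - 380476*1/247278 = 533/((224*177)) - 190238/123639 = 533/39648 - 190238/123639 = -2492218879/1634013024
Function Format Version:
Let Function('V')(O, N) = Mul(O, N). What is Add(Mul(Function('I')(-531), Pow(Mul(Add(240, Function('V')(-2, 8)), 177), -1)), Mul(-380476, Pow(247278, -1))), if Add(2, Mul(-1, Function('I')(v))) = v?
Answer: Rational(-2492218879, 1634013024) ≈ -1.5252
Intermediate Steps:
Function('I')(v) = Add(2, Mul(-1, v))
Function('V')(O, N) = Mul(N, O)
Add(Mul(Function('I')(-531), Pow(Mul(Add(240, Function('V')(-2, 8)), 177), -1)), Mul(-380476, Pow(247278, -1))) = Add(Mul(Add(2, Mul(-1, -531)), Pow(Mul(Add(240, Mul(8, -2)), 177), -1)), Mul(-380476, Pow(247278, -1))) = Add(Mul(Add(2, 531), Pow(Mul(Add(240, -16), 177), -1)), Mul(-380476, Rational(1, 247278))) = Add(Mul(533, Pow(Mul(224, 177), -1)), Rational(-190238, 123639)) = Add(Mul(533, Pow(39648, -1)), Rational(-190238, 123639)) = Add(Mul(533, Rational(1, 39648)), Rational(-190238, 123639)) = Add(Rational(533, 39648), Rational(-190238, 123639)) = Rational(-2492218879, 1634013024)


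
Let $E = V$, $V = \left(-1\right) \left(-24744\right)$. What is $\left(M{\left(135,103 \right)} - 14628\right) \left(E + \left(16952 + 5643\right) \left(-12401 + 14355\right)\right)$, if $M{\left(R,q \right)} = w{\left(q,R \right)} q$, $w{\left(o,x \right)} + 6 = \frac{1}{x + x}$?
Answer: $- \frac{90919921488779}{135} \approx -6.7348 \cdot 10^{11}$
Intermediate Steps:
$w{\left(o,x \right)} = -6 + \frac{1}{2 x}$ ($w{\left(o,x \right)} = -6 + \frac{1}{x + x} = -6 + \frac{1}{2 x}$)
$V = 24744$
$E = 24744$
$M{\left(R,q \right)} = q \left(-6 + \frac{1}{2 R}\right)$ ($M{\left(R,q \right)} = \left(-6 + \frac{1}{2 R}\right) q = q \left(-6 + \frac{1}{2 R}\right)$)
$\left(M{\left(135,103 \right)} - 14628\right) \left(E + \left(16952 + 5643\right) \left(-12401 + 14355\right)\right) = \left(\left(\left(-6\right) 103 + \frac{1}{2} \cdot 103 \cdot \frac{1}{135}\right) - 14628\right) \left(24744 + \left(16952 + 5643\right) \left(-12401 + 14355\right)\right) = \left(\left(-618 + \frac{1}{2} \cdot 103 \cdot \frac{1}{135}\right) - 14628\right) \left(24744 + 22595 \cdot 1954\right) = \left(\left(-618 + \frac{103}{270}\right) - 14628\right) \left(24744 + 44150630\right) = \left(- \frac{166757}{270} - 14628\right) 44175374 = \left(- \frac{4116317}{270}\right) 44175374 = - \frac{90919921488779}{135}$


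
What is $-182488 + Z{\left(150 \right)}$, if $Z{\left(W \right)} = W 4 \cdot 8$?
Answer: $-177688$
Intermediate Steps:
$Z{\left(W \right)} = 32 W$ ($Z{\left(W \right)} = 4 W 8 = 32 W$)
$-182488 + Z{\left(150 \right)} = -182488 + 32 \cdot 150 = -182488 + 4800 = -177688$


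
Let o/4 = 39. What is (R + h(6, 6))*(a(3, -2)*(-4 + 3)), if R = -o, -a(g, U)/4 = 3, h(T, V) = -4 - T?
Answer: -1992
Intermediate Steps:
o = 156 (o = 4*39 = 156)
a(g, U) = -12 (a(g, U) = -4*3 = -12)
R = -156 (R = -1*156 = -156)
(R + h(6, 6))*(a(3, -2)*(-4 + 3)) = (-156 + (-4 - 1*6))*(-12*(-4 + 3)) = (-156 + (-4 - 6))*(-12*(-1)) = (-156 - 10)*12 = -166*12 = -1992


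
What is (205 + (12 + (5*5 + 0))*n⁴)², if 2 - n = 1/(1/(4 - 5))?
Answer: 10252804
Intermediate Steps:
n = 3 (n = 2 - 1/(1/(4 - 5)) = 2 - 1/(1/(-1)) = 2 - 1/(-1) = 2 - 1*(-1) = 2 + 1 = 3)
(205 + (12 + (5*5 + 0))*n⁴)² = (205 + (12 + (5*5 + 0))*3⁴)² = (205 + (12 + (25 + 0))*81)² = (205 + (12 + 25)*81)² = (205 + 37*81)² = (205 + 2997)² = 3202² = 10252804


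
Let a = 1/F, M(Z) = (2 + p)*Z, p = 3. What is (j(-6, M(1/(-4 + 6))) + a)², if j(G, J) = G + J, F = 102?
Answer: 31684/2601 ≈ 12.181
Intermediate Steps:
M(Z) = 5*Z (M(Z) = (2 + 3)*Z = 5*Z)
a = 1/102 ≈ 0.0098039
(j(-6, M(1/(-4 + 6))) + a)² = ((-6 + 5/(-4 + 6)) + 1/102)² = ((-6 + 5/2) + 1/102)² = (-7/2 + 1/102)² = (-178/51)² = 31684/2601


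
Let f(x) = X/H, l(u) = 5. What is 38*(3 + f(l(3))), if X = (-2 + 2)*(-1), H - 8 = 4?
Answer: 114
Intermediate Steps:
H = 12 (H = 8 + 4 = 12)
X = 0 (X = 0*(-1) = 0)
f(x) = 0 (f(x) = 0/12 = 0*(1/12) = 0)
38*(3 + f(l(3))) = 38*(3 + 0) = 38*3 = 114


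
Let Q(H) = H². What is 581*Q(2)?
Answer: 2324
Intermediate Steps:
581*Q(2) = 581*2² = 581*4 = 2324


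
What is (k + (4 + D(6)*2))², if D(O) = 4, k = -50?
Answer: 1444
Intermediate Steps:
(k + (4 + D(6)*2))² = (-50 + (4 + 4*2))² = (-50 + (4 + 8))² = (-50 + 12)² = (-38)² = 1444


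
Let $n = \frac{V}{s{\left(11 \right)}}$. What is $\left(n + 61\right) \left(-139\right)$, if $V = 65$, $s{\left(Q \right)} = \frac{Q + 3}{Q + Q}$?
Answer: $- \frac{158738}{7} \approx -22677.0$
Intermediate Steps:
$s{\left(Q \right)} = \frac{3 + Q}{2 Q}$
$n = \frac{715}{7}$ ($n = \frac{65}{\frac{1}{2} \cdot \frac{1}{11} \left(3 + 11\right)} = \frac{65}{\frac{1}{2} \cdot \frac{1}{11} \cdot 14} = \frac{65}{\frac{7}{11}} = 65 \cdot \frac{11}{7} = \frac{715}{7} \approx 102.14$)
$\left(n + 61\right) \left(-139\right) = \left(\frac{715}{7} + 61\right) \left(-139\right) = \frac{1142}{7} \left(-139\right) = - \frac{158738}{7}$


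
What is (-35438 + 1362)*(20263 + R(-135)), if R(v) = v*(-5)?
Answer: -713483288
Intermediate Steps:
R(v) = -5*v
(-35438 + 1362)*(20263 + R(-135)) = (-35438 + 1362)*(20263 - 5*(-135)) = -34076*(20263 + 675) = -34076*20938 = -713483288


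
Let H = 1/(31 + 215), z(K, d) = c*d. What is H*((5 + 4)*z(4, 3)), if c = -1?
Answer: -9/82 ≈ -0.10976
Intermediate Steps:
z(K, d) = -d
H = 1/246 ≈ 0.0040650
H*((5 + 4)*z(4, 3)) = ((5 + 4)*(-1*3))/246 = (9*(-3))/246 = (1/246)*(-27) = -9/82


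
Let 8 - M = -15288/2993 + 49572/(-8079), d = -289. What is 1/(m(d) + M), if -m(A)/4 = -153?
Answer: 8060149/5087919296 ≈ 0.0015842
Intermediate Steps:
m(A) = 612 (m(A) = -4*(-153) = 612)
M = 155108108/8060149 (M = 8 - (-15288/2993 + 49572/(-8079)) = 8 - (-15288*1/2993 + 49572*(-1/8079)) = 8 - (-15288/2993 - 16524/2693) = 8 - 1*(-90626916/8060149) = 8 + 90626916/8060149 = 155108108/8060149 ≈ 19.244)
1/(m(d) + M) = 1/(612 + 155108108/8060149) = 1/(5087919296/8060149) = 8060149/5087919296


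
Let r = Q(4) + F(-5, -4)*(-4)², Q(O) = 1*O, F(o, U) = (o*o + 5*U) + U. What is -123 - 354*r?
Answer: -7203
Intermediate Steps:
F(o, U) = o² + 6*U (F(o, U) = (o² + 5*U) + U = o² + 6*U)
Q(O) = O
r = 20 (r = 4 + ((-5)² + 6*(-4))*(-4)² = 4 + (25 - 24)*16 = 4 + 1*16 = 4 + 16 = 20)
-123 - 354*r = -123 - 354*20 = -123 - 7080 = -7203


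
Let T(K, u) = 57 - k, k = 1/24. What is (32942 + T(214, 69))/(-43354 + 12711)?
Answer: -791975/735432 ≈ -1.0769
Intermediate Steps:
k = 1/24 (k = 1*(1/24) = 1/24 ≈ 0.041667)
T(K, u) = 1367/24 (T(K, u) = 57 - 1*1/24 = 57 - 1/24 = 1367/24)
(32942 + T(214, 69))/(-43354 + 12711) = (32942 + 1367/24)/(-43354 + 12711) = (791975/24)/(-30643) = (791975/24)*(-1/30643) = -791975/735432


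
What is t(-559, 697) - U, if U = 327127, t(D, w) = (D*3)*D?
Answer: 610316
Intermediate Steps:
t(D, w) = 3*D² (t(D, w) = (3*D)*D = 3*D²)
t(-559, 697) - U = 3*(-559)² - 1*327127 = 3*312481 - 327127 = 937443 - 327127 = 610316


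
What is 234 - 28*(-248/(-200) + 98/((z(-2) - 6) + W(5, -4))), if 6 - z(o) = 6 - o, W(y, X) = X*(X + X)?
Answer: 6371/75 ≈ 84.947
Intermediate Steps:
W(y, X) = 2*X² (W(y, X) = X*(2*X) = 2*X²)
z(o) = o (z(o) = 6 - (6 - o) = 6 + (-6 + o) = o)
234 - 28*(-248/(-200) + 98/((z(-2) - 6) + W(5, -4))) = 234 - 28*(-248/(-200) + 98/((-2 - 6) + 2*(-4)²)) = 234 - 28*(-248*(-1/200) + 98/(-8 + 2*16)) = 234 - 28*(31/25 + 98/(-8 + 32)) = 234 - 28*(31/25 + 98/24) = 234 - 28*(31/25 + 98*(1/24)) = 234 - 28*(31/25 + 49/12) = 234 - 28*1597/300 = 234 - 11179/75 = 6371/75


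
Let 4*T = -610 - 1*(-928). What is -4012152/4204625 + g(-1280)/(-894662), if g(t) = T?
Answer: -7179708400623/7523436423500 ≈ -0.95431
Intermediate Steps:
T = 159/2 (T = (-610 - 1*(-928))/4 = (-610 + 928)/4 = (¼)*318 = 159/2 ≈ 79.500)
g(t) = 159/2
-4012152/4204625 + g(-1280)/(-894662) = -4012152/4204625 + (159/2)/(-894662) = -4012152*1/4204625 + (159/2)*(-1/894662) = -4012152/4204625 - 159/1789324 = -7179708400623/7523436423500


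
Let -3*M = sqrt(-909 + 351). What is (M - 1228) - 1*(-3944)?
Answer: 2716 - I*sqrt(62) ≈ 2716.0 - 7.874*I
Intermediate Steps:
M = -I*sqrt(62) (M = -sqrt(-909 + 351)/3 = -I*sqrt(62) ≈ -7.874*I)
(M - 1228) - 1*(-3944) = (-I*sqrt(62) - 1228) - 1*(-3944) = (-1228 - I*sqrt(62)) + 3944 = 2716 - I*sqrt(62)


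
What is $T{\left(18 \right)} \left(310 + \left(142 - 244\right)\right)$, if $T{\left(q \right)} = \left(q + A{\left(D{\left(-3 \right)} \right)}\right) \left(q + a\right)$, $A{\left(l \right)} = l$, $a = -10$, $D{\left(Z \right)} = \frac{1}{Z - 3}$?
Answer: $\frac{89024}{3} \approx 29675.0$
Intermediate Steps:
$D{\left(Z \right)} = \frac{1}{-3 + Z}$
$T{\left(q \right)} = \left(-10 + q\right) \left(- \frac{1}{6} + q\right)$ ($T{\left(q \right)} = \left(q + \frac{1}{-3 - 3}\right) \left(q - 10\right) = \left(q + \frac{1}{-6}\right) \left(-10 + q\right) = \left(q - \frac{1}{6}\right) \left(-10 + q\right) = \left(- \frac{1}{6} + q\right) \left(-10 + q\right) = \left(-10 + q\right) \left(- \frac{1}{6} + q\right)$)
$T{\left(18 \right)} \left(310 + \left(142 - 244\right)\right) = \left(\frac{5}{3} + 18^{2} - 183\right) \left(310 + \left(142 - 244\right)\right) = \left(\frac{5}{3} + 324 - 183\right) \left(310 - 102\right) = \frac{428}{3} \cdot 208 = \frac{89024}{3}$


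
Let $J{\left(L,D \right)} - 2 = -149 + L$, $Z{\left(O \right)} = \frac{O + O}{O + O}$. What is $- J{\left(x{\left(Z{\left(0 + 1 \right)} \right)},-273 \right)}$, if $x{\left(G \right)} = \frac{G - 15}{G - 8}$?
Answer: $145$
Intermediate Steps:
$Z{\left(O \right)} = 1$ ($Z{\left(O \right)} = \frac{2 O}{2 O} = 2 O \frac{1}{2 O} = 1$)
$x{\left(G \right)} = \frac{-15 + G}{-8 + G}$
$J{\left(L,D \right)} = -147 + L$ ($J{\left(L,D \right)} = 2 + \left(-149 + L\right) = -147 + L$)
$- J{\left(x{\left(Z{\left(0 + 1 \right)} \right)},-273 \right)} = - (-147 + \frac{-15 + 1}{-8 + 1}) = - (-147 + \frac{1}{-7} \left(-14\right)) = - (-147 - -2) = - (-147 + 2) = \left(-1\right) \left(-145\right) = 145$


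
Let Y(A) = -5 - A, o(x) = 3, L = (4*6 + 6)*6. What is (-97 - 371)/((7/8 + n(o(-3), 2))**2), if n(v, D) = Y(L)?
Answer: -3328/241081 ≈ -0.013804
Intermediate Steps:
L = 180 (L = (24 + 6)*6 = 30*6 = 180)
n(v, D) = -185 (n(v, D) = -5 - 1*180 = -5 - 180 = -185)
(-97 - 371)/((7/8 + n(o(-3), 2))**2) = (-97 - 371)/((7/8 - 185)**2) = -468/(7*(1/8) - 185)**2 = -468/(7/8 - 185)**2 = -468/((-1473/8)**2) = -468/2169729/64 = -468*64/2169729 = -3328/241081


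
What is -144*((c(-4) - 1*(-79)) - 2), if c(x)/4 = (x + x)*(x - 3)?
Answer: -43344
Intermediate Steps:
c(x) = 8*x*(-3 + x) (c(x) = 4*((x + x)*(x - 3)) = 4*((2*x)*(-3 + x)) = 4*(2*x*(-3 + x)) = 8*x*(-3 + x))
-144*((c(-4) - 1*(-79)) - 2) = -144*((8*(-4)*(-3 - 4) - 1*(-79)) - 2) = -144*((8*(-4)*(-7) + 79) - 2) = -144*((224 + 79) - 2) = -144*(303 - 2) = -144*301 = -43344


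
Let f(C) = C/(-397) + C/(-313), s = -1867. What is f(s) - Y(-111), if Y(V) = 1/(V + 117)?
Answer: 7829159/745566 ≈ 10.501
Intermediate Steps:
Y(V) = 1/(117 + V)
f(C) = -710*C/124261 (f(C) = C*(-1/397) + C*(-1/313) = -C/397 - C/313 = -710*C/124261)
f(s) - Y(-111) = -710/124261*(-1867) - 1/(117 - 111) = 1325570/124261 - 1/6 = 1325570/124261 - 1*⅙ = 1325570/124261 - ⅙ = 7829159/745566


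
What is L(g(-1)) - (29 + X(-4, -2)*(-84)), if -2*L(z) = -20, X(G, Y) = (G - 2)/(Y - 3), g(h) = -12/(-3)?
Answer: 409/5 ≈ 81.800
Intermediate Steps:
g(h) = 4 (g(h) = -12*(-1/3) = 4)
X(G, Y) = (-2 + G)/(-3 + Y)
L(z) = 10 (L(z) = -1/2*(-20) = 10)
L(g(-1)) - (29 + X(-4, -2)*(-84)) = 10 - (29 + ((-2 - 4)/(-3 - 2))*(-84)) = 10 - (29 + (-6/(-5))*(-84)) = 10 - (29 - 1/5*(-6)*(-84)) = 10 - (29 + (6/5)*(-84)) = 10 - (29 - 504/5) = 10 - 1*(-359/5) = 10 + 359/5 = 409/5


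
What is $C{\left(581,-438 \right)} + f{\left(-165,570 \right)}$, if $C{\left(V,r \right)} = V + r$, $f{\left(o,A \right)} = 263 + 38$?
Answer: $444$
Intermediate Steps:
$f{\left(o,A \right)} = 301$
$C{\left(581,-438 \right)} + f{\left(-165,570 \right)} = \left(581 - 438\right) + 301 = 143 + 301 = 444$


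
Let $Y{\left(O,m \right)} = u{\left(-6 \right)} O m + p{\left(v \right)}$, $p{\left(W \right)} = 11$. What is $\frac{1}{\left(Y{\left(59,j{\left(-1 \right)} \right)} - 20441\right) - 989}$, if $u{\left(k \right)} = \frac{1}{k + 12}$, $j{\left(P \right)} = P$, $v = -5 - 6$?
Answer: $- \frac{6}{128573} \approx -4.6666 \cdot 10^{-5}$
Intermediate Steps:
$v = -11$
$u{\left(k \right)} = \frac{1}{12 + k}$
$Y{\left(O,m \right)} = 11 + \frac{O m}{6}$ ($Y{\left(O,m \right)} = \frac{O}{12 - 6} m + 11 = \frac{O}{6} m + 11 = \frac{O m}{6} + 11 = 11 + \frac{O m}{6}$)
$\frac{1}{\left(Y{\left(59,j{\left(-1 \right)} \right)} - 20441\right) - 989} = \frac{1}{\left(\left(11 + \frac{1}{6} \cdot 59 \left(-1\right)\right) - 20441\right) - 989} = \frac{1}{\left(\left(11 - \frac{59}{6}\right) - 20441\right) - 989} = \frac{1}{\left(\frac{7}{6} - 20441\right) - 989} = \frac{1}{- \frac{122639}{6} - 989} = \frac{1}{- \frac{128573}{6}} = - \frac{6}{128573}$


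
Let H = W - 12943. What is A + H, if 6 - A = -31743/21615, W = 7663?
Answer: -37988589/7205 ≈ -5272.5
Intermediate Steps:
A = 53811/7205 (A = 6 - (-31743)/21615 = 6 - 1*(-10581/7205) = 6 + 10581/7205 = 53811/7205 ≈ 7.4686)
H = -5280 (H = 7663 - 12943 = -5280)
A + H = 53811/7205 - 5280 = -37988589/7205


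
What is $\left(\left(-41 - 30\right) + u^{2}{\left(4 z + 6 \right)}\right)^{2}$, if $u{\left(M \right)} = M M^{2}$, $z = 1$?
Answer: $999858005041$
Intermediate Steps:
$u{\left(M \right)} = M^{3}$
$\left(\left(-41 - 30\right) + u^{2}{\left(4 z + 6 \right)}\right)^{2} = \left(\left(-41 - 30\right) + \left(\left(4 \cdot 1 + 6\right)^{3}\right)^{2}\right)^{2} = \left(\left(-41 - 30\right) + \left(\left(4 + 6\right)^{3}\right)^{2}\right)^{2} = \left(-71 + \left(10^{3}\right)^{2}\right)^{2} = \left(-71 + 1000^{2}\right)^{2} = \left(-71 + 1000000\right)^{2} = 999929^{2} = 999858005041$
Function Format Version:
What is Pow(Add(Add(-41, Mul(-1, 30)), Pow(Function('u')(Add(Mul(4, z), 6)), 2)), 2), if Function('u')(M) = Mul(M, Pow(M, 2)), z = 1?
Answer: 999858005041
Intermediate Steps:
Function('u')(M) = Pow(M, 3)
Pow(Add(Add(-41, Mul(-1, 30)), Pow(Function('u')(Add(Mul(4, z), 6)), 2)), 2) = Pow(Add(Add(-41, Mul(-1, 30)), Pow(Pow(Add(Mul(4, 1), 6), 3), 2)), 2) = Pow(Add(Add(-41, -30), Pow(Pow(Add(4, 6), 3), 2)), 2) = Pow(Add(-71, Pow(Pow(10, 3), 2)), 2) = Pow(Add(-71, Pow(1000, 2)), 2) = Pow(Add(-71, 1000000), 2) = Pow(999929, 2) = 999858005041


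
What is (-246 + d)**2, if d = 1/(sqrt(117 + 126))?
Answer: (6642 - sqrt(3))**2/729 ≈ 60484.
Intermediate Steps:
d = sqrt(3)/27 (d = 1/(sqrt(243)) = 1/(9*sqrt(3)) = sqrt(3)/27 ≈ 0.064150)
(-246 + d)**2 = (-246 + sqrt(3)/27)**2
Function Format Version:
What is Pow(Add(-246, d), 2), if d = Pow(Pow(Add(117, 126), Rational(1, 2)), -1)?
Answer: Mul(Rational(1, 729), Pow(Add(6642, Mul(-1, Pow(3, Rational(1, 2)))), 2)) ≈ 60484.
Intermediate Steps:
d = Mul(Rational(1, 27), Pow(3, Rational(1, 2))) (d = Pow(Pow(243, Rational(1, 2)), -1) = Pow(Mul(9, Pow(3, Rational(1, 2))), -1) = Mul(Rational(1, 27), Pow(3, Rational(1, 2))) ≈ 0.064150)
Pow(Add(-246, d), 2) = Pow(Add(-246, Mul(Rational(1, 27), Pow(3, Rational(1, 2)))), 2)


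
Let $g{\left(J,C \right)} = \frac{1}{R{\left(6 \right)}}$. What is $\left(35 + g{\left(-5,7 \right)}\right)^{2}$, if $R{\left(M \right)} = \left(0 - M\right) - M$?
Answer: $\frac{175561}{144} \approx 1219.2$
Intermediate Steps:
$R{\left(M \right)} = - 2 M$ ($R{\left(M \right)} = - M - M = - 2 M$)
$g{\left(J,C \right)} = - \frac{1}{12}$ ($g{\left(J,C \right)} = \frac{1}{\left(-2\right) 6} = \frac{1}{-12} = - \frac{1}{12}$)
$\left(35 + g{\left(-5,7 \right)}\right)^{2} = \left(35 - \frac{1}{12}\right)^{2} = \left(\frac{419}{12}\right)^{2} = \frac{175561}{144}$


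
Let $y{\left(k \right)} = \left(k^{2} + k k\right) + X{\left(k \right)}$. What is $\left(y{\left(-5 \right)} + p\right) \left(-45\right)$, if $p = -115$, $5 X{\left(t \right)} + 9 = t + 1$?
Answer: $3042$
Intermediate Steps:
$X{\left(t \right)} = - \frac{8}{5} + \frac{t}{5}$ ($X{\left(t \right)} = - \frac{9}{5} + \frac{t + 1}{5} = - \frac{9}{5} + \frac{1 + t}{5} = - \frac{9}{5} + \left(\frac{1}{5} + \frac{t}{5}\right) = - \frac{8}{5} + \frac{t}{5}$)
$y{\left(k \right)} = - \frac{8}{5} + 2 k^{2} + \frac{k}{5}$ ($y{\left(k \right)} = \left(k^{2} + k k\right) + \left(- \frac{8}{5} + \frac{k}{5}\right) = \left(k^{2} + k^{2}\right) + \left(- \frac{8}{5} + \frac{k}{5}\right) = 2 k^{2} + \left(- \frac{8}{5} + \frac{k}{5}\right) = - \frac{8}{5} + 2 k^{2} + \frac{k}{5}$)
$\left(y{\left(-5 \right)} + p\right) \left(-45\right) = \left(\left(- \frac{8}{5} + 2 \left(-5\right)^{2} + \frac{1}{5} \left(-5\right)\right) - 115\right) \left(-45\right) = \left(\left(- \frac{8}{5} + 2 \cdot 25 - 1\right) - 115\right) \left(-45\right) = \left(\left(- \frac{8}{5} + 50 - 1\right) - 115\right) \left(-45\right) = \left(\frac{237}{5} - 115\right) \left(-45\right) = \left(- \frac{338}{5}\right) \left(-45\right) = 3042$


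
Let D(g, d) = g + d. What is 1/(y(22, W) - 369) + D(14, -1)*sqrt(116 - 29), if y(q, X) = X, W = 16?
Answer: -1/353 + 13*sqrt(87) ≈ 121.25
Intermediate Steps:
D(g, d) = d + g
1/(y(22, W) - 369) + D(14, -1)*sqrt(116 - 29) = 1/(16 - 369) + (-1 + 14)*sqrt(116 - 29) = 1/(-353) + 13*sqrt(87) = -1/353 + 13*sqrt(87)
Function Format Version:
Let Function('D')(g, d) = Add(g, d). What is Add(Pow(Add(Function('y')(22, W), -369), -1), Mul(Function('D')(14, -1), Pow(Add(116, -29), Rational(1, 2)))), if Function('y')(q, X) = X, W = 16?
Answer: Add(Rational(-1, 353), Mul(13, Pow(87, Rational(1, 2)))) ≈ 121.25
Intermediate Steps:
Function('D')(g, d) = Add(d, g)
Add(Pow(Add(Function('y')(22, W), -369), -1), Mul(Function('D')(14, -1), Pow(Add(116, -29), Rational(1, 2)))) = Add(Pow(Add(16, -369), -1), Mul(Add(-1, 14), Pow(Add(116, -29), Rational(1, 2)))) = Add(Pow(-353, -1), Mul(13, Pow(87, Rational(1, 2)))) = Add(Rational(-1, 353), Mul(13, Pow(87, Rational(1, 2))))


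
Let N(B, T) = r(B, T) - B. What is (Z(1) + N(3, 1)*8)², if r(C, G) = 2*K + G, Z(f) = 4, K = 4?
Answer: 2704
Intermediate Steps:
r(C, G) = 8 + G (r(C, G) = 2*4 + G = 8 + G)
N(B, T) = 8 + T - B (N(B, T) = (8 + T) - B = 8 + T - B)
(Z(1) + N(3, 1)*8)² = (4 + (8 + 1 - 1*3)*8)² = (4 + (8 + 1 - 3)*8)² = (4 + 6*8)² = (4 + 48)² = 52² = 2704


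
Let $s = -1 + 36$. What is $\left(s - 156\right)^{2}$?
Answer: $14641$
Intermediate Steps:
$s = 35$
$\left(s - 156\right)^{2} = \left(35 - 156\right)^{2} = \left(-121\right)^{2} = 14641$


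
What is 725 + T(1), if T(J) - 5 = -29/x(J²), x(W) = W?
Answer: 701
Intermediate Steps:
T(J) = 5 - 29/J²
725 + T(1) = 725 + (5 - 29/1²) = 725 + (5 - 29*1) = 725 + (5 - 29) = 725 - 24 = 701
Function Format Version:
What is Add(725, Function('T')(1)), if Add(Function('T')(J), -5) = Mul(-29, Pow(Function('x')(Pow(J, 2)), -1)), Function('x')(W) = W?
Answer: 701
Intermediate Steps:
Function('T')(J) = Add(5, Mul(-29, Pow(J, -2))) (Function('T')(J) = Add(5, Mul(-29, Pow(Pow(J, 2), -1))) = Add(5, Mul(-29, Pow(J, -2))))
Add(725, Function('T')(1)) = Add(725, Add(5, Mul(-29, Pow(1, -2)))) = Add(725, Add(5, Mul(-29, 1))) = Add(725, Add(5, -29)) = Add(725, -24) = 701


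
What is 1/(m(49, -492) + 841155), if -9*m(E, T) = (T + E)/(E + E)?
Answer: 882/741899153 ≈ 1.1888e-6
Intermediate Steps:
m(E, T) = -(E + T)/(18*E) (m(E, T) = -(T + E)/(9*(E + E)) = -(E + T)/(9*(2*E)) = -(E + T)*1/(2*E)/9 = -(E + T)/(18*E))
1/(m(49, -492) + 841155) = 1/((1/18)*(-1*49 - 1*(-492))/49 + 841155) = 1/((1/18)*(1/49)*(-49 + 492) + 841155) = 1/((1/18)*(1/49)*443 + 841155) = 1/(443/882 + 841155) = 1/(741899153/882) = 882/741899153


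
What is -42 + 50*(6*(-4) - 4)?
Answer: -1442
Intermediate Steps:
-42 + 50*(6*(-4) - 4) = -42 + 50*(-24 - 4) = -42 + 50*(-28) = -42 - 1400 = -1442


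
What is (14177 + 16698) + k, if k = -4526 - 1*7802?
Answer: 18547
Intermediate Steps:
k = -12328 (k = -4526 - 7802 = -12328)
(14177 + 16698) + k = (14177 + 16698) - 12328 = 30875 - 12328 = 18547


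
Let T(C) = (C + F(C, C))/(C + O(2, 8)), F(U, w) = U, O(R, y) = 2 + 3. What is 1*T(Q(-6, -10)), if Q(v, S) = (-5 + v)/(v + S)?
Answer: 22/91 ≈ 0.24176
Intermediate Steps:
O(R, y) = 5
Q(v, S) = (-5 + v)/(S + v)
T(C) = 2*C/(5 + C) (T(C) = (C + C)/(C + 5) = (2*C)/(5 + C) = 2*C/(5 + C))
1*T(Q(-6, -10)) = 1*(2*((-5 - 6)/(-10 - 6))/(5 + (-5 - 6)/(-10 - 6))) = 1*(2*(-11/(-16))/(5 - 11/(-16))) = 1*(2*(-1/16*(-11))/(5 - 1/16*(-11))) = 1*(2*(11/16)/(5 + 11/16)) = 1*(2*(11/16)/(91/16)) = 1*(2*(11/16)*(16/91)) = 1*(22/91) = 22/91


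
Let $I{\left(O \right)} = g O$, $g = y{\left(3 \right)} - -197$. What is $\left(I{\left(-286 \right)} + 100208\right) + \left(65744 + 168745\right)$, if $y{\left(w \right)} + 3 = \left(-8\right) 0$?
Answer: $279213$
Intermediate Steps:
$y{\left(w \right)} = -3$ ($y{\left(w \right)} = -3 - 0 = -3 + 0 = -3$)
$g = 194$ ($g = -3 - -197 = -3 + 197 = 194$)
$I{\left(O \right)} = 194 O$
$\left(I{\left(-286 \right)} + 100208\right) + \left(65744 + 168745\right) = \left(194 \left(-286\right) + 100208\right) + \left(65744 + 168745\right) = \left(-55484 + 100208\right) + 234489 = 44724 + 234489 = 279213$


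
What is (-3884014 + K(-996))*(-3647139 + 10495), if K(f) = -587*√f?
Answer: 14124776209016 + 4269420056*I*√249 ≈ 1.4125e+13 + 6.737e+10*I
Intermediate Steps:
(-3884014 + K(-996))*(-3647139 + 10495) = (-3884014 - 1174*I*√249)*(-3647139 + 10495) = (-3884014 - 1174*I*√249)*(-3636644) = 14124776209016 + 4269420056*I*√249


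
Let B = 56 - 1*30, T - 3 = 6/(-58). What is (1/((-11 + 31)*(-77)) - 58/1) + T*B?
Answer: 773051/44660 ≈ 17.310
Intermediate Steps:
T = 84/29 (T = 3 + 6/(-58) = 3 + 6*(-1/58) = 3 - 3/29 = 84/29 ≈ 2.8966)
B = 26 (B = 56 - 30 = 26)
(1/((-11 + 31)*(-77)) - 58/1) + T*B = (1/((-11 + 31)*(-77)) - 58/1) + (84/29)*26 = (-1/77/20 - 58*1) + 2184/29 = ((1/20)*(-1/77) - 58) + 2184/29 = (-1/1540 - 58) + 2184/29 = -89321/1540 + 2184/29 = 773051/44660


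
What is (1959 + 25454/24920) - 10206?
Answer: -1154437/140 ≈ -8246.0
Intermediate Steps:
(1959 + 25454/24920) - 10206 = (1959 + 25454*(1/24920)) - 10206 = (1959 + 143/140) - 10206 = 274403/140 - 10206 = -1154437/140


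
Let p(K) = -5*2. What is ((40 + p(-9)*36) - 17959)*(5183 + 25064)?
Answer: -552884913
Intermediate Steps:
p(K) = -10
((40 + p(-9)*36) - 17959)*(5183 + 25064) = ((40 - 10*36) - 17959)*(5183 + 25064) = ((40 - 360) - 17959)*30247 = (-320 - 17959)*30247 = -18279*30247 = -552884913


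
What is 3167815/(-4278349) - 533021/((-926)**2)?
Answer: -4996775197269/3668581587124 ≈ -1.3620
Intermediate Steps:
3167815/(-4278349) - 533021/((-926)**2) = 3167815*(-1/4278349) - 533021/857476 = -3167815/4278349 - 533021*1/857476 = -3167815/4278349 - 533021/857476 = -4996775197269/3668581587124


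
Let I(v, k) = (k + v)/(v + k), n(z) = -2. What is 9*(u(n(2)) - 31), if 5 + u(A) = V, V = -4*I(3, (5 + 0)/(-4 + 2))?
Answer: -360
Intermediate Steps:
I(v, k) = 1 (I(v, k) = (k + v)/(k + v) = 1)
V = -4 (V = -4*1 = -4)
u(A) = -9 (u(A) = -5 - 4 = -9)
9*(u(n(2)) - 31) = 9*(-9 - 31) = 9*(-40) = -360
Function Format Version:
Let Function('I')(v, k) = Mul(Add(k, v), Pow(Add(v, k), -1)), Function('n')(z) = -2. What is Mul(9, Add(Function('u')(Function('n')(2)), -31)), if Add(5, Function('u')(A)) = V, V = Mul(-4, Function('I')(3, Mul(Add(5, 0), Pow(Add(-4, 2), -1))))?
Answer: -360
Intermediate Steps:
Function('I')(v, k) = 1 (Function('I')(v, k) = Mul(Add(k, v), Pow(Add(k, v), -1)) = 1)
V = -4 (V = Mul(-4, 1) = -4)
Function('u')(A) = -9 (Function('u')(A) = Add(-5, -4) = -9)
Mul(9, Add(Function('u')(Function('n')(2)), -31)) = Mul(9, Add(-9, -31)) = Mul(9, -40) = -360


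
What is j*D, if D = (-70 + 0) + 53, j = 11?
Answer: -187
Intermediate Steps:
D = -17 (D = -70 + 53 = -17)
j*D = 11*(-17) = -187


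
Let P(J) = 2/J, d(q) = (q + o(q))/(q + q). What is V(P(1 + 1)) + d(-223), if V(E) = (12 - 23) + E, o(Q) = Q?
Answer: -9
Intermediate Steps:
d(q) = 1 (d(q) = (q + q)/(q + q) = (2*q)/((2*q)) = (2*q)*(1/(2*q)) = 1)
V(E) = -11 + E
V(P(1 + 1)) + d(-223) = (-11 + 2/(1 + 1)) + 1 = (-11 + 2/2) + 1 = (-11 + 2*(½)) + 1 = (-11 + 1) + 1 = -10 + 1 = -9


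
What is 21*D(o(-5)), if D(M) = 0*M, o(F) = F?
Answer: 0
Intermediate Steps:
D(M) = 0
21*D(o(-5)) = 21*0 = 0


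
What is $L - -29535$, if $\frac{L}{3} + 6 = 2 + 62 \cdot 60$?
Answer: $40683$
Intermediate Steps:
$L = 11148$ ($L = -18 + 3 \left(2 + 62 \cdot 60\right) = -18 + 3 \left(2 + 3720\right) = -18 + 3 \cdot 3722 = -18 + 11166 = 11148$)
$L - -29535 = 11148 - -29535 = 11148 + 29535 = 40683$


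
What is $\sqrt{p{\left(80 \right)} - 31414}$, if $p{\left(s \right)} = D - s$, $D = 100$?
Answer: $i \sqrt{31394} \approx 177.18 i$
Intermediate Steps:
$p{\left(s \right)} = 100 - s$
$\sqrt{p{\left(80 \right)} - 31414} = \sqrt{\left(100 - 80\right) - 31414} = \sqrt{20 - 31414} = \sqrt{-31394} = i \sqrt{31394}$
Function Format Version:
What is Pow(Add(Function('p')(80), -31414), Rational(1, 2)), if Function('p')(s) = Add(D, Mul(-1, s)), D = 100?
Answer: Mul(I, Pow(31394, Rational(1, 2))) ≈ Mul(177.18, I)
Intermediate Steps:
Function('p')(s) = Add(100, Mul(-1, s))
Pow(Add(Function('p')(80), -31414), Rational(1, 2)) = Pow(Add(Add(100, Mul(-1, 80)), -31414), Rational(1, 2)) = Pow(Add(Add(100, -80), -31414), Rational(1, 2)) = Pow(Add(20, -31414), Rational(1, 2)) = Pow(-31394, Rational(1, 2)) = Mul(I, Pow(31394, Rational(1, 2)))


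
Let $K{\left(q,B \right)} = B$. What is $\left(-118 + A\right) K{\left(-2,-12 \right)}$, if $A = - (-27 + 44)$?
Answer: $1620$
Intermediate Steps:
$A = -17$ ($A = \left(-1\right) 17 = -17$)
$\left(-118 + A\right) K{\left(-2,-12 \right)} = \left(-118 - 17\right) \left(-12\right) = \left(-135\right) \left(-12\right) = 1620$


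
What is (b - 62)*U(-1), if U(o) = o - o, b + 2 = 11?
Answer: 0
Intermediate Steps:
b = 9 (b = -2 + 11 = 9)
U(o) = 0
(b - 62)*U(-1) = (9 - 62)*0 = -53*0 = 0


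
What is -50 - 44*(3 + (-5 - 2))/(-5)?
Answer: -426/5 ≈ -85.200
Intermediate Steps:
-50 - 44*(3 + (-5 - 2))/(-5) = -50 - 44*(3 - 7)*(-1)/5 = -50 - (-176)*(-1)/5 = -50 - 44*4/5 = -50 - 176/5 = -426/5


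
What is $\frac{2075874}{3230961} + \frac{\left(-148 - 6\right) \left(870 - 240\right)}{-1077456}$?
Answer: $\frac{70836964799}{96700508756} \approx 0.73254$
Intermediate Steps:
$\frac{2075874}{3230961} + \frac{\left(-148 - 6\right) \left(870 - 240\right)}{-1077456} = 2075874 \cdot \frac{1}{3230961} + \left(-154\right) 630 \left(- \frac{1}{1077456}\right) = \frac{691958}{1076987} - - \frac{8085}{89788} = \frac{691958}{1076987} + \frac{8085}{89788} = \frac{70836964799}{96700508756}$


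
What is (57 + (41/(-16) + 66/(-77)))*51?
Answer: 306051/112 ≈ 2732.6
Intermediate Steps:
(57 + (41/(-16) + 66/(-77)))*51 = (57 + (41*(-1/16) + 66*(-1/77)))*51 = (57 + (-41/16 - 6/7))*51 = (57 - 383/112)*51 = (6001/112)*51 = 306051/112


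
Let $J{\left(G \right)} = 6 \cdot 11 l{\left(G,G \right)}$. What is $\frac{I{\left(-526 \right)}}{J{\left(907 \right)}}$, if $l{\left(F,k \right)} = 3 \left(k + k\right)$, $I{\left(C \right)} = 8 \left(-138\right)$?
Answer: $- \frac{92}{29931} \approx -0.0030737$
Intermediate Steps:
$I{\left(C \right)} = -1104$
$l{\left(F,k \right)} = 6 k$ ($l{\left(F,k \right)} = 3 \cdot 2 k = 6 k$)
$J{\left(G \right)} = 396 G$ ($J{\left(G \right)} = 6 \cdot 11 \cdot 6 G = 66 \cdot 6 G = 396 G$)
$\frac{I{\left(-526 \right)}}{J{\left(907 \right)}} = - \frac{1104}{396 \cdot 907} = - \frac{1104}{359172} = \left(-1104\right) \frac{1}{359172} = - \frac{92}{29931}$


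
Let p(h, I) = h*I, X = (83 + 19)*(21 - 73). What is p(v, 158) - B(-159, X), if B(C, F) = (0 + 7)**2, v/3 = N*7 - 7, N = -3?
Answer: -13321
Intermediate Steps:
v = -84 (v = 3*(-3*7 - 7) = 3*(-21 - 7) = 3*(-28) = -84)
X = -5304 (X = 102*(-52) = -5304)
B(C, F) = 49 (B(C, F) = 7**2 = 49)
p(h, I) = I*h
p(v, 158) - B(-159, X) = 158*(-84) - 1*49 = -13272 - 49 = -13321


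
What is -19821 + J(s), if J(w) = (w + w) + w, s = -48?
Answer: -19965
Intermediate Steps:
J(w) = 3*w (J(w) = 2*w + w = 3*w)
-19821 + J(s) = -19821 + 3*(-48) = -19821 - 144 = -19965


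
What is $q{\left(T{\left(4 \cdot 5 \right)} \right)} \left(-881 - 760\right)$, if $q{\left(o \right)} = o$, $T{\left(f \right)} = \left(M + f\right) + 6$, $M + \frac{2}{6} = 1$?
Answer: $-43760$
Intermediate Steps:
$M = \frac{2}{3}$ ($M = - \frac{1}{3} + 1 = \frac{2}{3} \approx 0.66667$)
$T{\left(f \right)} = \frac{20}{3} + f$ ($T{\left(f \right)} = \left(\frac{2}{3} + f\right) + 6 = \frac{20}{3} + f$)
$q{\left(T{\left(4 \cdot 5 \right)} \right)} \left(-881 - 760\right) = \left(\frac{20}{3} + 4 \cdot 5\right) \left(-881 - 760\right) = \left(\frac{20}{3} + 20\right) \left(-1641\right) = \frac{80}{3} \left(-1641\right) = -43760$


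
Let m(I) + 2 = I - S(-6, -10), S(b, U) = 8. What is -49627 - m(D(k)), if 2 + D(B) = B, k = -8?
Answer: -49607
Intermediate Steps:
D(B) = -2 + B
m(I) = -10 + I (m(I) = -2 + (I - 1*8) = -2 + (I - 8) = -2 + (-8 + I) = -10 + I)
-49627 - m(D(k)) = -49627 - (-10 + (-2 - 8)) = -49627 - (-10 - 10) = -49627 - 1*(-20) = -49627 + 20 = -49607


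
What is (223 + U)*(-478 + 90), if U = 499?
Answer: -280136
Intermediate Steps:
(223 + U)*(-478 + 90) = (223 + 499)*(-478 + 90) = 722*(-388) = -280136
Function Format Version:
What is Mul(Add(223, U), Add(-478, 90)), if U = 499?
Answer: -280136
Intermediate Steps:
Mul(Add(223, U), Add(-478, 90)) = Mul(Add(223, 499), Add(-478, 90)) = Mul(722, -388) = -280136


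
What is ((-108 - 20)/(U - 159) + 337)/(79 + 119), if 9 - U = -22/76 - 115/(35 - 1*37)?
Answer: 147689/86614 ≈ 1.7051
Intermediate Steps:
U = -916/19 (U = 9 - (-22/76 - 115/(35 - 1*37)) = 9 - (-22*1/76 - 115/(35 - 37)) = 9 - (-11/38 - 115/(-2)) = 9 - (-11/38 - 115*(-½)) = 9 - (-11/38 + 115/2) = 9 - 1*1087/19 = 9 - 1087/19 = -916/19 ≈ -48.211)
((-108 - 20)/(U - 159) + 337)/(79 + 119) = ((-108 - 20)/(-916/19 - 159) + 337)/(79 + 119) = (-128/(-3937/19) + 337)/198 = (-128*(-19/3937) + 337)*(1/198) = (2432/3937 + 337)*(1/198) = (1329201/3937)*(1/198) = 147689/86614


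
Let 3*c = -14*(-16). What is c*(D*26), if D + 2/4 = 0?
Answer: -2912/3 ≈ -970.67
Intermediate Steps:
D = -½ (D = -½ + 0 = -½ ≈ -0.50000)
c = 224/3 (c = (-14*(-16))/3 = (⅓)*224 = 224/3 ≈ 74.667)
c*(D*26) = 224*(-½*26)/3 = (224/3)*(-13) = -2912/3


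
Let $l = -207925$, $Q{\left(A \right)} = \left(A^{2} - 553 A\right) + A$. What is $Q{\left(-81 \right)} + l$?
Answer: $-156652$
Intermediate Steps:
$Q{\left(A \right)} = A^{2} - 552 A$
$Q{\left(-81 \right)} + l = - 81 \left(-552 - 81\right) - 207925 = \left(-81\right) \left(-633\right) - 207925 = 51273 - 207925 = -156652$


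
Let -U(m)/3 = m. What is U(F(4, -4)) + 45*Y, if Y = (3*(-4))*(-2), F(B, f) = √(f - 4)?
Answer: 1080 - 6*I*√2 ≈ 1080.0 - 8.4853*I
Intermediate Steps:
F(B, f) = √(-4 + f)
U(m) = -3*m
Y = 24 (Y = -12*(-2) = 24)
U(F(4, -4)) + 45*Y = -3*√(-4 - 4) + 45*24 = -6*I*√2 + 1080 = 1080 - 6*I*√2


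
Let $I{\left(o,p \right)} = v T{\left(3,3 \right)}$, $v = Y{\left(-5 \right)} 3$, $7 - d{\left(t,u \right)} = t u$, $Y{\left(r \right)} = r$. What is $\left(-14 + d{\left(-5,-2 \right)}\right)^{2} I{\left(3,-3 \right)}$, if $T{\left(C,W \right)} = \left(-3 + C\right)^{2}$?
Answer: $0$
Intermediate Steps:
$d{\left(t,u \right)} = 7 - t u$
$v = -15$ ($v = \left(-5\right) 3 = -15$)
$I{\left(o,p \right)} = 0$ ($I{\left(o,p \right)} = - 15 \left(-3 + 3\right)^{2} = - 15 \cdot 0^{2} = \left(-15\right) 0 = 0$)
$\left(-14 + d{\left(-5,-2 \right)}\right)^{2} I{\left(3,-3 \right)} = \left(-14 + \left(7 - \left(-5\right) \left(-2\right)\right)\right)^{2} \cdot 0 = \left(-14 + \left(7 - 10\right)\right)^{2} \cdot 0 = \left(-14 - 3\right)^{2} \cdot 0 = \left(-17\right)^{2} \cdot 0 = 289 \cdot 0 = 0$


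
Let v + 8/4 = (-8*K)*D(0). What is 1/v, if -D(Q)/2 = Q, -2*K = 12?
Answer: -½ ≈ -0.50000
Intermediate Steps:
K = -6 (K = -½*12 = -6)
D(Q) = -2*Q
v = -2 (v = -2 + (-8*(-6))*(-2*0) = -2 + 48*0 = -2 + 0 = -2)
1/v = 1/(-2) = -½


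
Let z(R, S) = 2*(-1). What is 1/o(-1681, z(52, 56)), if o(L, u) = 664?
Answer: 1/664 ≈ 0.0015060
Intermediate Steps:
z(R, S) = -2
1/o(-1681, z(52, 56)) = 1/664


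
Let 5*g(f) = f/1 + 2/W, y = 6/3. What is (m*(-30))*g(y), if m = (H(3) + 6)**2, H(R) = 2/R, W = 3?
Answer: -6400/9 ≈ -711.11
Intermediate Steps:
y = 2 (y = 6*(1/3) = 2)
m = 400/9 (m = (2/3 + 6)**2 = (20/3)**2 = 400/9 ≈ 44.444)
g(f) = 2/15 + f/5 (g(f) = (f/1 + 2/3)/5 = (f*1 + 2*(1/3))/5 = (f + 2/3)/5 = (2/3 + f)/5 = 2/15 + f/5)
(m*(-30))*g(y) = ((400/9)*(-30))*(2/15 + (1/5)*2) = -4000*(2/15 + 2/5)/3 = -4000/3*8/15 = -6400/9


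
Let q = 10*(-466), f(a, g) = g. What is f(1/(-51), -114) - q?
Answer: 4546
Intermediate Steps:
q = -4660
f(1/(-51), -114) - q = -114 - 1*(-4660) = -114 + 4660 = 4546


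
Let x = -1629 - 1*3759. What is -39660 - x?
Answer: -34272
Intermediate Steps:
x = -5388 (x = -1629 - 3759 = -5388)
-39660 - x = -39660 - 1*(-5388) = -39660 + 5388 = -34272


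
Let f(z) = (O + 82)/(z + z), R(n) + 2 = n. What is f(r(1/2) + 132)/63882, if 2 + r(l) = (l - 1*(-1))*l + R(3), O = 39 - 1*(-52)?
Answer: 173/16832907 ≈ 1.0277e-5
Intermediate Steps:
R(n) = -2 + n
O = 91 (O = 39 + 52 = 91)
r(l) = -1 + l*(1 + l) (r(l) = -2 + ((l - 1*(-1))*l + (-2 + 3)) = -2 + ((l + 1)*l + 1) = -2 + ((1 + l)*l + 1) = -2 + (l*(1 + l) + 1) = -2 + (1 + l*(1 + l)) = -1 + l*(1 + l))
f(z) = 173/(2*z) (f(z) = (91 + 82)/(z + z) = 173/((2*z)) = 173*(1/(2*z)) = 173/(2*z))
f(r(1/2) + 132)/63882 = (173/(2*((-1 + 1/2 + (1/2)²) + 132)))/63882 = (173/(2*((-1 + ½ + (½)²) + 132)))*(1/63882) = (173/(2*((-1 + ½ + ¼) + 132)))*(1/63882) = (173/(2*(-¼ + 132)))*(1/63882) = (173/(2*(527/4)))*(1/63882) = ((173/2)*(4/527))*(1/63882) = (346/527)*(1/63882) = 173/16832907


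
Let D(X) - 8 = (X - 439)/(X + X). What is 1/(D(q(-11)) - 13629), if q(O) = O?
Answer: -11/149606 ≈ -7.3527e-5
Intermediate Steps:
D(X) = 8 + (-439 + X)/(2*X) (D(X) = 8 + (X - 439)/(X + X) = 8 + (-439 + X)/((2*X)) = 8 + (-439 + X)*(1/(2*X)) = 8 + (-439 + X)/(2*X))
1/(D(q(-11)) - 13629) = 1/((½)*(-439 + 17*(-11))/(-11) - 13629) = 1/((½)*(-1/11)*(-439 - 187) - 13629) = 1/((½)*(-1/11)*(-626) - 13629) = 1/(313/11 - 13629) = 1/(-149606/11) = -11/149606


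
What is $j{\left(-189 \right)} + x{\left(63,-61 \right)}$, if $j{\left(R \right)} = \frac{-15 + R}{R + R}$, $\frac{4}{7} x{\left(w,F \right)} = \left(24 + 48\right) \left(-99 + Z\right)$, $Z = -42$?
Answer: $- \frac{1119224}{63} \approx -17765.0$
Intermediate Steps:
$x{\left(w,F \right)} = -17766$ ($x{\left(w,F \right)} = \frac{7 \left(24 + 48\right) \left(-99 - 42\right)}{4} = \frac{7 \cdot 72 \left(-141\right)}{4} = \frac{7}{4} \left(-10152\right) = -17766$)
$j{\left(R \right)} = \frac{-15 + R}{2 R}$
$j{\left(-189 \right)} + x{\left(63,-61 \right)} = \frac{-15 - 189}{2 \left(-189\right)} - 17766 = \frac{1}{2} \left(- \frac{1}{189}\right) \left(-204\right) - 17766 = \frac{34}{63} - 17766 = - \frac{1119224}{63}$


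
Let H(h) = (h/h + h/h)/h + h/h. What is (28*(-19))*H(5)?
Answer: -3724/5 ≈ -744.80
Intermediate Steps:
H(h) = 1 + 2/h (H(h) = (1 + 1)/h + 1 = 2/h + 1 = 1 + 2/h)
(28*(-19))*H(5) = (28*(-19))*((2 + 5)/5) = -532*7/5 = -3724/5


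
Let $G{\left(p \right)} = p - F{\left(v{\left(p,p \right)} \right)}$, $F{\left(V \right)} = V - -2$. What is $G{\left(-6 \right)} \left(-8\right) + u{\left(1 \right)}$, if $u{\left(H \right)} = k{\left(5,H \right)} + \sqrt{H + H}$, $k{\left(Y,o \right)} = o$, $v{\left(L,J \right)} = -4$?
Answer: $33 + \sqrt{2} \approx 34.414$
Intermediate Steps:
$F{\left(V \right)} = 2 + V$ ($F{\left(V \right)} = V + 2 = 2 + V$)
$G{\left(p \right)} = 2 + p$ ($G{\left(p \right)} = p - \left(2 - 4\right) = p - -2 = p + 2 = 2 + p$)
$u{\left(H \right)} = H + \sqrt{2} \sqrt{H}$ ($u{\left(H \right)} = H + \sqrt{H + H} = H + \sqrt{2 H} = H + \sqrt{2} \sqrt{H}$)
$G{\left(-6 \right)} \left(-8\right) + u{\left(1 \right)} = \left(2 - 6\right) \left(-8\right) + \left(1 + \sqrt{2} \sqrt{1}\right) = \left(-4\right) \left(-8\right) + \left(1 + \sqrt{2} \cdot 1\right) = 32 + \left(1 + \sqrt{2}\right) = 33 + \sqrt{2}$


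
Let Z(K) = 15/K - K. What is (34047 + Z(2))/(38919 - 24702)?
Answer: 68105/28434 ≈ 2.3952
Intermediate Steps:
Z(K) = -K + 15/K
(34047 + Z(2))/(38919 - 24702) = (34047 + (-1*2 + 15/2))/(38919 - 24702) = (34047 + (-2 + 15*(½)))/14217 = (34047 + (-2 + 15/2))*(1/14217) = (34047 + 11/2)*(1/14217) = (68105/2)*(1/14217) = 68105/28434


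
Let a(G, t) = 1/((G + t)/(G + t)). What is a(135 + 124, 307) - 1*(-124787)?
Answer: 124788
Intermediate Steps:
a(G, t) = 1 (a(G, t) = 1/1 = 1)
a(135 + 124, 307) - 1*(-124787) = 1 - 1*(-124787) = 1 + 124787 = 124788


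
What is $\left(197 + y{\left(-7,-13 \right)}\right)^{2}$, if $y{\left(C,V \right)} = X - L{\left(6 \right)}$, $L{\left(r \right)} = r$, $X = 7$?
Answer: $39204$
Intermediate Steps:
$y{\left(C,V \right)} = 1$ ($y{\left(C,V \right)} = 7 - 6 = 1$)
$\left(197 + y{\left(-7,-13 \right)}\right)^{2} = \left(197 + 1\right)^{2} = 198^{2} = 39204$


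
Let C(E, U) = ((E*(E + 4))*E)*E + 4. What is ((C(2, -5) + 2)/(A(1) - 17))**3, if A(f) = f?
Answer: -19683/512 ≈ -38.443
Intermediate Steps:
C(E, U) = 4 + E**3*(4 + E) (C(E, U) = ((E*(4 + E))*E)*E + 4 = (E**2*(4 + E))*E + 4 = E**3*(4 + E) + 4 = 4 + E**3*(4 + E))
((C(2, -5) + 2)/(A(1) - 17))**3 = (((4 + 2**4 + 4*2**3) + 2)/(1 - 17))**3 = (((4 + 16 + 4*8) + 2)/(-16))**3 = (((4 + 16 + 32) + 2)*(-1/16))**3 = ((52 + 2)*(-1/16))**3 = (54*(-1/16))**3 = (-27/8)**3 = -19683/512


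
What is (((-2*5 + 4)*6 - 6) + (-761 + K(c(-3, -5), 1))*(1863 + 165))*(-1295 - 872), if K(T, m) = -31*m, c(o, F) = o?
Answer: 3480674406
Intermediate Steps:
(((-2*5 + 4)*6 - 6) + (-761 + K(c(-3, -5), 1))*(1863 + 165))*(-1295 - 872) = (((-2*5 + 4)*6 - 6) + (-761 - 31*1)*(1863 + 165))*(-1295 - 872) = (((-10 + 4)*6 - 6) + (-761 - 31)*2028)*(-2167) = ((-6*6 - 6) - 792*2028)*(-2167) = ((-36 - 6) - 1606176)*(-2167) = (-42 - 1606176)*(-2167) = -1606218*(-2167) = 3480674406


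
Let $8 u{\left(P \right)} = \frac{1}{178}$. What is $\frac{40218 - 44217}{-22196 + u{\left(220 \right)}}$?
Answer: $\frac{1898192}{10535701} \approx 0.18017$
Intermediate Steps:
$u{\left(P \right)} = \frac{1}{1424}$ ($u{\left(P \right)} = \frac{1}{8 \cdot 178} = \frac{1}{8} \cdot \frac{1}{178} = \frac{1}{1424}$)
$\frac{40218 - 44217}{-22196 + u{\left(220 \right)}} = \frac{40218 - 44217}{-22196 + \frac{1}{1424}} = - \frac{3999}{- \frac{31607103}{1424}} = \left(-3999\right) \left(- \frac{1424}{31607103}\right) = \frac{1898192}{10535701}$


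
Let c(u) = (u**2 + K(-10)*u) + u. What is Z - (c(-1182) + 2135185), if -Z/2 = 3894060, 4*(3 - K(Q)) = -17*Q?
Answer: -11365936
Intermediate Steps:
K(Q) = 3 + 17*Q/4 (K(Q) = 3 - (-17)*Q/4 = 3 + 17*Q/4)
c(u) = u**2 - 77*u/2 (c(u) = (u**2 + (3 + (17/4)*(-10))*u) + u = (u**2 + (3 - 85/2)*u) + u = (u**2 - 79*u/2) + u = u**2 - 77*u/2)
Z = -7788120 (Z = -2*3894060 = -7788120)
Z - (c(-1182) + 2135185) = -7788120 - ((1/2)*(-1182)*(-77 + 2*(-1182)) + 2135185) = -7788120 - ((1/2)*(-1182)*(-77 - 2364) + 2135185) = -7788120 - ((1/2)*(-1182)*(-2441) + 2135185) = -7788120 - (1442631 + 2135185) = -7788120 - 1*3577816 = -7788120 - 3577816 = -11365936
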